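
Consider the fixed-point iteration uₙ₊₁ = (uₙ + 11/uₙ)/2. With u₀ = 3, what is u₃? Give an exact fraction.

79201/23880

u₁ = (3 + 11/3)/2 = 10/3.
u₂ = (10/3 + 11/(10/3))/2 = 199/60.
u₃ = (199/60 + 11/(199/60))/2 = 79201/23880.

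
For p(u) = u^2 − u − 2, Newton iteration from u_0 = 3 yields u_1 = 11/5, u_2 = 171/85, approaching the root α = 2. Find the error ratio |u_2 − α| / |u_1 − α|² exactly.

u_1 − α = 11/5 − 2 = 1/5, so |u_1 − α| = 1/5.
u_2 − α = 171/85 − 2 = 1/85, so |u_2 − α| = 1/85.
|u_1 − α|² = 1/25.
Ratio = (1/85) / (1/25) = 5/17.

5/17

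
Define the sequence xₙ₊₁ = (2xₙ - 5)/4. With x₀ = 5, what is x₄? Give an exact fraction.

x₁ = (2·5 - 5)/4 = 5/4.
x₂ = (2·(5/4) - 5)/4 = -5/8.
x₃ = (2·(-5/8) - 5)/4 = -25/16.
x₄ = (2·(-25/16) - 5)/4 = -65/32.

-65/32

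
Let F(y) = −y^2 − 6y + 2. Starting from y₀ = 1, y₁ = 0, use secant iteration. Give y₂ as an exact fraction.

F(1) = −5, F(0) = 2. y₂ = 0 − 2·(0 − 1)/(2 − (−5)) = 2/7.

2/7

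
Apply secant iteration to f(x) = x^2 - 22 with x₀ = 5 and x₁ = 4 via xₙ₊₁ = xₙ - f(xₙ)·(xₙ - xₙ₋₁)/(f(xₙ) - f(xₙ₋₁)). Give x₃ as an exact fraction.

f(5) = 3, f(4) = -6. x₂ = 4 - (-6)·(4 - 5)/((-6) - 3) = 14/3.
f(4) = -6, f(14/3) = -2/9. x₃ = (14/3) - (-2/9)·((14/3) - 4)/((-2/9) - (-6)) = 61/13.

61/13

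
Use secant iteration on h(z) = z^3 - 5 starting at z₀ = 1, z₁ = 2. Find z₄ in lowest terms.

16480535/9627139

h(1) = -4, h(2) = 3. z₂ = 2 - 3·(2 - 1)/(3 - (-4)) = 11/7.
h(2) = 3, h(11/7) = -384/343. z₃ = (11/7) - (-384/343)·((11/7) - 2)/((-384/343) - 3) = 265/157.
h(11/7) = -384/343, h(265/157) = -739840/3869893. z₄ = (265/157) - (-739840/3869893)·((265/157) - (11/7))/((-739840/3869893) - (-384/343)) = 16480535/9627139.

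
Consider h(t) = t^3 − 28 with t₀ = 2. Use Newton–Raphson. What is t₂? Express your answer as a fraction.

3418/1089

h'(t) = 3t^2.
h(2) = −20, h'(2) = 12, so t₁ = 2 − (−20)/12 = 11/3.
h(11/3) = 575/27, h'(11/3) = 121/3, so t₂ = (11/3) − (575/27)/(121/3) = 3418/1089.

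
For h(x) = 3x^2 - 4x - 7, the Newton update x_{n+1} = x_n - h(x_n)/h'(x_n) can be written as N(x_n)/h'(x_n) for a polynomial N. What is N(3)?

h'(x) = 6x - 4.
N(x) = x·h'(x) - h(x) = x·(6x - 4) - (3x^2 - 4x - 7) = 3x^2 + 7.
N(3) = 34.

34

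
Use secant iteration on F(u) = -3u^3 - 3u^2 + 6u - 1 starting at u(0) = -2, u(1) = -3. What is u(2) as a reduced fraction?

-73/36

F(-2) = -1, F(-3) = 35. u(2) = (-3) - 35·((-3) - (-2))/(35 - (-1)) = -73/36.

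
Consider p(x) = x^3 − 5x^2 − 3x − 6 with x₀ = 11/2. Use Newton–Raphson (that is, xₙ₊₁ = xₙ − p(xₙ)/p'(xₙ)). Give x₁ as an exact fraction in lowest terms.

p'(x) = 3x^2 − 10x − 3.
p(11/2) = −59/8, p'(11/2) = 131/4, so x₁ = (11/2) − (−59/8)/(131/4) = 750/131.

750/131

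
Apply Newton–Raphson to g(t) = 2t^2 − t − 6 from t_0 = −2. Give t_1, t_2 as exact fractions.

g'(t) = 4t − 1.
g(−2) = 4, g'(−2) = −9, so t_1 = (−2) − 4/(−9) = −14/9.
g(−14/9) = 32/81, g'(−14/9) = −65/9, so t_2 = (−14/9) − (32/81)/(−65/9) = −878/585.

t_1 = −14/9, t_2 = −878/585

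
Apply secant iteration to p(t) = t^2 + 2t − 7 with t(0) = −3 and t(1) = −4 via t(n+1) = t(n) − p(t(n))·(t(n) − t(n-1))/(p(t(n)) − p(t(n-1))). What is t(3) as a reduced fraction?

−111/29

p(−3) = −4, p(−4) = 1. t(2) = (−4) − 1·((−4) − (−3))/(1 − (−4)) = −19/5.
p(−4) = 1, p(−19/5) = −4/25. t(3) = (−19/5) − (−4/25)·((−19/5) − (−4))/((−4/25) − 1) = −111/29.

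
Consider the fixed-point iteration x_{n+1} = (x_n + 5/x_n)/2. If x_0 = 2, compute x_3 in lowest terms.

x_1 = (2 + 5/2)/2 = 9/4.
x_2 = (9/4 + 5/(9/4))/2 = 161/72.
x_3 = (161/72 + 5/(161/72))/2 = 51841/23184.

51841/23184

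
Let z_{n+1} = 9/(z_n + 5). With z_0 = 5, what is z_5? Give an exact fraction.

z_1 = 9/(5 + 5) = 9/10.
z_2 = 9/(9/10 + 5) = 90/59.
z_3 = 9/(90/59 + 5) = 531/385.
z_4 = 9/(531/385 + 5) = 3465/2456.
z_5 = 9/(3465/2456 + 5) = 22104/15745.

22104/15745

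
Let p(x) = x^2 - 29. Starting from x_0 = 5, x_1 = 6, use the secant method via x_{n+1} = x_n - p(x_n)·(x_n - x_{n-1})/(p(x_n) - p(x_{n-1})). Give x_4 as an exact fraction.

p(5) = -4, p(6) = 7. x_2 = 6 - 7·(6 - 5)/(7 - (-4)) = 59/11.
p(6) = 7, p(59/11) = -28/121. x_3 = (59/11) - (-28/121)·((59/11) - 6)/((-28/121) - 7) = 673/125.
p(59/11) = -28/121, p(673/125) = -196/15625. x_4 = (673/125) - (-196/15625)·((673/125) - (59/11))/((-196/15625) - (-28/121)) = 39791/7389.

39791/7389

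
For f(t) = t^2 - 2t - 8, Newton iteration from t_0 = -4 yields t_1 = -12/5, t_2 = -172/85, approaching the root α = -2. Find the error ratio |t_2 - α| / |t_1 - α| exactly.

t_1 - α = -12/5 - (-2) = -12/5 + 2 = -2/5, so |t_1 - α| = 2/5.
t_2 - α = -172/85 - (-2) = -172/85 + 2 = -2/85, so |t_2 - α| = 2/85.
Ratio = (2/85) / (2/5) = 1/17.

1/17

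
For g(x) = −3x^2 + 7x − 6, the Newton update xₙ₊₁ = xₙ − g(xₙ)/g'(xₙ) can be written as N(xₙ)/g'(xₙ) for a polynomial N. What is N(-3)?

−21

g'(x) = −6x + 7.
N(x) = x·g'(x) − g(x) = x·(−6x + 7) − (−3x^2 + 7x − 6) = −3x^2 + 6.
N(-3) = −21.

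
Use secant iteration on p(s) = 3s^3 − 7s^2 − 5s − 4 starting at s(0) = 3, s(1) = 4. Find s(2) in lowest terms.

172/57

p(3) = −1, p(4) = 56. s(2) = 4 − 56·(4 − 3)/(56 − (−1)) = 172/57.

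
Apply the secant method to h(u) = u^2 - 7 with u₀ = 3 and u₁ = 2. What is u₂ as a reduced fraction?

h(3) = 2, h(2) = -3. u₂ = 2 - (-3)·(2 - 3)/((-3) - 2) = 13/5.

13/5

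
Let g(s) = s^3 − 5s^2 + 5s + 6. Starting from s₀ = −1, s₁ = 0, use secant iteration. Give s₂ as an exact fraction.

g(−1) = −5, g(0) = 6. s₂ = 0 − 6·(0 − (−1))/(6 − (−5)) = −6/11.

−6/11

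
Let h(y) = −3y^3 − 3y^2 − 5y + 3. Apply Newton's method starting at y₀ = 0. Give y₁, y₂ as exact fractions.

y₁ = 3/5, y₂ = 84/185

h'(y) = −9y^2 − 6y − 5.
h(0) = 3, h'(0) = −5, so y₁ = 0 − 3/(−5) = 3/5.
h(3/5) = −216/125, h'(3/5) = −296/25, so y₂ = (3/5) − (−216/125)/(−296/25) = 84/185.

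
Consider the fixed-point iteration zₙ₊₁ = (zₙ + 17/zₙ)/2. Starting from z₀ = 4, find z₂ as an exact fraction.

z₁ = (4 + 17/4)/2 = 33/8.
z₂ = (33/8 + 17/(33/8))/2 = 2177/528.

2177/528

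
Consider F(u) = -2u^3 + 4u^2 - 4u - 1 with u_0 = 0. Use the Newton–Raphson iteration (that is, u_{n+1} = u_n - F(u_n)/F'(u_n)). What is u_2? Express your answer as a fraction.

-7/34

F'(u) = -6u^2 + 8u - 4.
F(0) = -1, F'(0) = -4, so u_1 = 0 - (-1)/(-4) = -1/4.
F(-1/4) = 9/32, F'(-1/4) = -51/8, so u_2 = (-1/4) - (9/32)/(-51/8) = -7/34.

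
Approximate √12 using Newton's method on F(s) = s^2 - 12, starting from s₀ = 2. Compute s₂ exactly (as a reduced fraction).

F'(s) = 2s.
F(2) = -8, F'(2) = 4, so s₁ = 2 - (-8)/4 = 4.
F(4) = 4, F'(4) = 8, so s₂ = 4 - 4/8 = 7/2.

7/2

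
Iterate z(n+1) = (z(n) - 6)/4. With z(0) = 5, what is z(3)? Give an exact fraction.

z(1) = (5 - 6)/4 = -1/4.
z(2) = ((-1/4) - 6)/4 = -25/16.
z(3) = ((-25/16) - 6)/4 = -121/64.

-121/64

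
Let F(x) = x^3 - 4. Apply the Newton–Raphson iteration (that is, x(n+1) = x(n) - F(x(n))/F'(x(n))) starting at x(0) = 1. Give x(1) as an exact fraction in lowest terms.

2

F'(x) = 3x^2.
F(1) = -3, F'(1) = 3, so x(1) = 1 - (-3)/3 = 2.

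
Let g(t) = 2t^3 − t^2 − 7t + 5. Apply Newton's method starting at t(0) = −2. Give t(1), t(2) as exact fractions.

t(1) = −41/21, t(2) = −357290/183141

g'(t) = 6t^2 − 2t − 7.
g(−2) = −1, g'(−2) = 21, so t(1) = (−2) − (−1)/21 = −41/21.
g(−41/21) = −271/9261, g'(−41/21) = 969/49, so t(2) = (−41/21) − (−271/9261)/(969/49) = −357290/183141.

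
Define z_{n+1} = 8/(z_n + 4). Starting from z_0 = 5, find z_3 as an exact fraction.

44/31

z_1 = 8/(5 + 4) = 8/9.
z_2 = 8/(8/9 + 4) = 18/11.
z_3 = 8/(18/11 + 4) = 44/31.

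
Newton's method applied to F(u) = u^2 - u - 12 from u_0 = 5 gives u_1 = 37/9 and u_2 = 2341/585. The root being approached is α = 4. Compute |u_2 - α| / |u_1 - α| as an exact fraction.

u_1 - α = 37/9 - 4 = 1/9, so |u_1 - α| = 1/9.
u_2 - α = 2341/585 - 4 = 1/585, so |u_2 - α| = 1/585.
Ratio = (1/585) / (1/9) = 1/65.

1/65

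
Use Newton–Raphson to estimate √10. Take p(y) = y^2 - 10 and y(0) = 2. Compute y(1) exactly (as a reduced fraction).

7/2

p'(y) = 2y.
p(2) = -6, p'(2) = 4, so y(1) = 2 - (-6)/4 = 7/2.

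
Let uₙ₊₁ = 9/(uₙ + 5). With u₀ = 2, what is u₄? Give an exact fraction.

u₁ = 9/(2 + 5) = 9/7.
u₂ = 9/(9/7 + 5) = 63/44.
u₃ = 9/(63/44 + 5) = 396/283.
u₄ = 9/(396/283 + 5) = 2547/1811.

2547/1811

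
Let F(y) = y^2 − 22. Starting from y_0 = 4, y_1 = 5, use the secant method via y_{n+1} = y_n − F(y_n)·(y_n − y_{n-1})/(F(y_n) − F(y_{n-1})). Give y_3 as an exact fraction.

F(4) = −6, F(5) = 3. y_2 = 5 − 3·(5 − 4)/(3 − (−6)) = 14/3.
F(5) = 3, F(14/3) = −2/9. y_3 = (14/3) − (−2/9)·((14/3) − 5)/((−2/9) − 3) = 136/29.

136/29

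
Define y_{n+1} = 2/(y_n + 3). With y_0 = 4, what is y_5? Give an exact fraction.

y_1 = 2/(4 + 3) = 2/7.
y_2 = 2/(2/7 + 3) = 14/23.
y_3 = 2/(14/23 + 3) = 46/83.
y_4 = 2/(46/83 + 3) = 166/295.
y_5 = 2/(166/295 + 3) = 590/1051.

590/1051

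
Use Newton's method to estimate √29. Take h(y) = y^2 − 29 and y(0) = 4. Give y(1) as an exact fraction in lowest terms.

h'(y) = 2y.
h(4) = −13, h'(4) = 8, so y(1) = 4 − (−13)/8 = 45/8.

45/8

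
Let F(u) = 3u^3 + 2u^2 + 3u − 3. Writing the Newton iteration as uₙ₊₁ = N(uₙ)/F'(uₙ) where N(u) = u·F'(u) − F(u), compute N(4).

419

F'(u) = 9u^2 + 4u + 3.
N(u) = u·F'(u) − F(u) = u·(9u^2 + 4u + 3) − (3u^3 + 2u^2 + 3u − 3) = 6u^3 + 2u^2 + 3.
N(4) = 419.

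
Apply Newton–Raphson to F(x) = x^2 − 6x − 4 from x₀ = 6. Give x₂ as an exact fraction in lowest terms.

F'(x) = 2x − 6.
F(6) = −4, F'(6) = 6, so x₁ = 6 − (−4)/6 = 20/3.
F(20/3) = 4/9, F'(20/3) = 22/3, so x₂ = (20/3) − (4/9)/(22/3) = 218/33.

218/33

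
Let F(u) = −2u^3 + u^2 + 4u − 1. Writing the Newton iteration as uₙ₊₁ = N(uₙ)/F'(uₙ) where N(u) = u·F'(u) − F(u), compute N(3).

F'(u) = −6u^2 + 2u + 4.
N(u) = u·F'(u) − F(u) = u·(−6u^2 + 2u + 4) − (−2u^3 + u^2 + 4u − 1) = −4u^3 + u^2 + 1.
N(3) = −98.

−98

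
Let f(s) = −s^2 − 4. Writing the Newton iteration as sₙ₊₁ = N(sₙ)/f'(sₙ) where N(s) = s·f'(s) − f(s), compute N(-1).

f'(s) = −2s.
N(s) = s·f'(s) − f(s) = s·(−2s) − (−s^2 − 4) = −s^2 + 4.
N(-1) = 3.

3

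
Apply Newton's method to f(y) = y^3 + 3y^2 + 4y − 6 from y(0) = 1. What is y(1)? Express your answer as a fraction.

11/13

f'(y) = 3y^2 + 6y + 4.
f(1) = 2, f'(1) = 13, so y(1) = 1 − 2/13 = 11/13.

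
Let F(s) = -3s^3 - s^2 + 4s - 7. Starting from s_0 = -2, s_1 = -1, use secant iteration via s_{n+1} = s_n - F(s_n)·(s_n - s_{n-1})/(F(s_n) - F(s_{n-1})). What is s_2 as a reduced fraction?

F(-2) = 5, F(-1) = -9. s_2 = (-1) - (-9)·((-1) - (-2))/((-9) - 5) = -23/14.

-23/14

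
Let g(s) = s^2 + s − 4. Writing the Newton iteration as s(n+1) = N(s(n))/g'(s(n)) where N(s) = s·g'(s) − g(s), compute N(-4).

g'(s) = 2s + 1.
N(s) = s·g'(s) − g(s) = s·(2s + 1) − (s^2 + s − 4) = s^2 + 4.
N(-4) = 20.

20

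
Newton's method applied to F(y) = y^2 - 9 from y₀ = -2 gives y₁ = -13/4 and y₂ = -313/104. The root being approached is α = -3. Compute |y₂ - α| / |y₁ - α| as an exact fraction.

1/26

y₁ - α = -13/4 - (-3) = -13/4 + 3 = -1/4, so |y₁ - α| = 1/4.
y₂ - α = -313/104 - (-3) = -313/104 + 3 = -1/104, so |y₂ - α| = 1/104.
Ratio = (1/104) / (1/4) = 1/26.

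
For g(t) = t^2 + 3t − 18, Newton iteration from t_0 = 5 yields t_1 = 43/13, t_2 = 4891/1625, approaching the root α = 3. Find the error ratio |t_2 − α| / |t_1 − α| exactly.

t_1 − α = 43/13 − 3 = 4/13, so |t_1 − α| = 4/13.
t_2 − α = 4891/1625 − 3 = 16/1625, so |t_2 − α| = 16/1625.
Ratio = (16/1625) / (4/13) = 4/125.

4/125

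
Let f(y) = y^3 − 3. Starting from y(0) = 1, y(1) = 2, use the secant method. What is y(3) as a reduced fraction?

f(1) = −2, f(2) = 5. y(2) = 2 − 5·(2 − 1)/(5 − (−2)) = 9/7.
f(2) = 5, f(9/7) = −300/343. y(3) = (9/7) − (−300/343)·((9/7) − 2)/((−300/343) − 5) = 561/403.

561/403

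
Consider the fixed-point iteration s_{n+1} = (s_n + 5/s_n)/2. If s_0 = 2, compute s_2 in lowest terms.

s_1 = (2 + 5/2)/2 = 9/4.
s_2 = (9/4 + 5/(9/4))/2 = 161/72.

161/72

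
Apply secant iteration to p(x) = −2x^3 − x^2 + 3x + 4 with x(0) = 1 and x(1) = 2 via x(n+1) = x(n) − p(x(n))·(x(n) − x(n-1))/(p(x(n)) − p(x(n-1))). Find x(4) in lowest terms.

1276501/867693

p(1) = 4, p(2) = −10. x(2) = 2 − (−10)·(2 − 1)/((−10) − 4) = 9/7.
p(2) = −10, p(9/7) = 670/343. x(3) = (9/7) − (670/343)·((9/7) − 2)/((670/343) − (−10)) = 115/82.
p(9/7) = 670/343, p(115/82) = 99763/137842. x(4) = (115/82) − (99763/137842)·((115/82) − (9/7))/((99763/137842) − (670/343)) = 1276501/867693.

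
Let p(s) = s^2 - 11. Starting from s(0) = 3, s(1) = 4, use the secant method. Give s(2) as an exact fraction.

p(3) = -2, p(4) = 5. s(2) = 4 - 5·(4 - 3)/(5 - (-2)) = 23/7.

23/7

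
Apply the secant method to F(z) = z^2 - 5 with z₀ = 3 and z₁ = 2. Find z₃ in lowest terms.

47/21

F(3) = 4, F(2) = -1. z₂ = 2 - (-1)·(2 - 3)/((-1) - 4) = 11/5.
F(2) = -1, F(11/5) = -4/25. z₃ = (11/5) - (-4/25)·((11/5) - 2)/((-4/25) - (-1)) = 47/21.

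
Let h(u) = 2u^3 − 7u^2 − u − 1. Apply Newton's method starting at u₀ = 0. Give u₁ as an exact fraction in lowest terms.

h'(u) = 6u^2 − 14u − 1.
h(0) = −1, h'(0) = −1, so u₁ = 0 − (−1)/(−1) = −1.

−1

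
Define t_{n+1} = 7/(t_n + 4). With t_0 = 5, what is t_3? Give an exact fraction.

t_1 = 7/(5 + 4) = 7/9.
t_2 = 7/(7/9 + 4) = 63/43.
t_3 = 7/(63/43 + 4) = 301/235.

301/235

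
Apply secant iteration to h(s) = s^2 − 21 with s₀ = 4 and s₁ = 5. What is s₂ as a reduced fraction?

41/9

h(4) = −5, h(5) = 4. s₂ = 5 − 4·(5 − 4)/(4 − (−5)) = 41/9.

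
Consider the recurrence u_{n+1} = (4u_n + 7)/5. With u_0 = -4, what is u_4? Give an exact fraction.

u_1 = (4·(-4) + 7)/5 = -9/5.
u_2 = (4·(-9/5) + 7)/5 = -1/25.
u_3 = (4·(-1/25) + 7)/5 = 171/125.
u_4 = (4·(171/125) + 7)/5 = 1559/625.

1559/625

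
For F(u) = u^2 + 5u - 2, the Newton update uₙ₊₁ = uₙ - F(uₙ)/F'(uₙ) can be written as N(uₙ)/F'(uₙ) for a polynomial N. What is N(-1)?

3

F'(u) = 2u + 5.
N(u) = u·F'(u) - F(u) = u·(2u + 5) - (u^2 + 5u - 2) = u^2 + 2.
N(-1) = 3.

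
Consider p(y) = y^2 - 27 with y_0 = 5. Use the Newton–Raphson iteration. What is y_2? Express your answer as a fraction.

p'(y) = 2y.
p(5) = -2, p'(5) = 10, so y_1 = 5 - (-2)/10 = 26/5.
p(26/5) = 1/25, p'(26/5) = 52/5, so y_2 = (26/5) - (1/25)/(52/5) = 1351/260.

1351/260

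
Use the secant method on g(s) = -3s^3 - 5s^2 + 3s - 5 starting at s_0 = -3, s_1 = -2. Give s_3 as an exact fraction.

-33325/13719

g(-3) = 22, g(-2) = -7. s_2 = (-2) - (-7)·((-2) - (-3))/((-7) - 22) = -65/29.
g(-2) = -7, g(-65/29) = -74690/24389. s_3 = (-65/29) - (-74690/24389)·((-65/29) - (-2))/((-74690/24389) - (-7)) = -33325/13719.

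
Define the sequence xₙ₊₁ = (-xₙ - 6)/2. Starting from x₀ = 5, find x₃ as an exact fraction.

x₁ = (-5 - 6)/2 = -11/2.
x₂ = (-(-11/2) - 6)/2 = -1/4.
x₃ = (-(-1/4) - 6)/2 = -23/8.

-23/8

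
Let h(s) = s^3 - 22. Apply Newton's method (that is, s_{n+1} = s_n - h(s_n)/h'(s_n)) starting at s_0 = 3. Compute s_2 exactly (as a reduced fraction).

h'(s) = 3s^2.
h(3) = 5, h'(3) = 27, so s_1 = 3 - 5/27 = 76/27.
h(76/27) = 5950/19683, h'(76/27) = 5776/243, so s_2 = (76/27) - (5950/19683)/(5776/243) = 655489/233928.

655489/233928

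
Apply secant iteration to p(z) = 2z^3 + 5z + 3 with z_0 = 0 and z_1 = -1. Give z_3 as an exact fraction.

-207/403

p(0) = 3, p(-1) = -4. z_2 = (-1) - (-4)·((-1) - 0)/((-4) - 3) = -3/7.
p(-1) = -4, p(-3/7) = 240/343. z_3 = (-3/7) - (240/343)·((-3/7) - (-1))/((240/343) - (-4)) = -207/403.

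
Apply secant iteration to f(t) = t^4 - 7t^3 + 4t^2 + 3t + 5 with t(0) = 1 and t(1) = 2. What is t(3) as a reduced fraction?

f(1) = 6, f(2) = -13. t(2) = 2 - (-13)·(2 - 1)/((-13) - 6) = 25/19.
f(2) = -13, f(25/19) = 381030/130321. t(3) = (25/19) - (381030/130321)·((25/19) - 2)/((381030/130321) - (-13)) = 230095/159631.

230095/159631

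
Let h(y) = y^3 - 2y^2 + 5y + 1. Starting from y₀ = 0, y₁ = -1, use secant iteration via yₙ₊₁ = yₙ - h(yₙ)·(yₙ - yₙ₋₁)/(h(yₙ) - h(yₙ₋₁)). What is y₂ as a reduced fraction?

-1/8

h(0) = 1, h(-1) = -7. y₂ = (-1) - (-7)·((-1) - 0)/((-7) - 1) = -1/8.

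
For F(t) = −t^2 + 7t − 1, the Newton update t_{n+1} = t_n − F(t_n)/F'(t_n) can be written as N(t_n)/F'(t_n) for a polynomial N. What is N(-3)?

−8

F'(t) = −2t + 7.
N(t) = t·F'(t) − F(t) = t·(−2t + 7) − (−t^2 + 7t − 1) = −t^2 + 1.
N(-3) = −8.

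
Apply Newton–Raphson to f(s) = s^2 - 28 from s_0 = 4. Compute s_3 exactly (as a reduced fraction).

f'(s) = 2s.
f(4) = -12, f'(4) = 8, so s_1 = 4 - (-12)/8 = 11/2.
f(11/2) = 9/4, f'(11/2) = 11, so s_2 = (11/2) - (9/4)/11 = 233/44.
f(233/44) = 81/1936, f'(233/44) = 233/22, so s_3 = (233/44) - (81/1936)/(233/22) = 108497/20504.

108497/20504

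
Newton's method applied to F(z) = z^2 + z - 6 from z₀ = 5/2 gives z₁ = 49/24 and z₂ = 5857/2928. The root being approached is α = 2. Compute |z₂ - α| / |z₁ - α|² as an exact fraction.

z₁ - α = 49/24 - 2 = 1/24, so |z₁ - α| = 1/24.
z₂ - α = 5857/2928 - 2 = 1/2928, so |z₂ - α| = 1/2928.
|z₁ - α|² = 1/576.
Ratio = (1/2928) / (1/576) = 12/61.

12/61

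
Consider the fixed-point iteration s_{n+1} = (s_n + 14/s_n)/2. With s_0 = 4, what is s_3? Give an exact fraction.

s_1 = (4 + 14/4)/2 = 15/4.
s_2 = (15/4 + 14/(15/4))/2 = 449/120.
s_3 = (449/120 + 14/(449/120))/2 = 403201/107760.

403201/107760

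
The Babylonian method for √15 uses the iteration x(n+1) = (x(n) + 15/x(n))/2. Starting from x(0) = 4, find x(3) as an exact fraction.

x(1) = (4 + 15/4)/2 = 31/8.
x(2) = (31/8 + 15/(31/8))/2 = 1921/496.
x(3) = (1921/496 + 15/(1921/496))/2 = 7380481/1905632.

7380481/1905632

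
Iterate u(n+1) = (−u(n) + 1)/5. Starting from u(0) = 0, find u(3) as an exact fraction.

u(1) = (−0 + 1)/5 = 1/5.
u(2) = (−(1/5) + 1)/5 = 4/25.
u(3) = (−(4/25) + 1)/5 = 21/125.

21/125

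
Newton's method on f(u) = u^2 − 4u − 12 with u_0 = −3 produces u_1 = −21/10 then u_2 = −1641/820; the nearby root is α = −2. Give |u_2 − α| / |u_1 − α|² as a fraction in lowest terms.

5/41

u_1 − α = −21/10 − (−2) = −21/10 + 2 = −1/10, so |u_1 − α| = 1/10.
u_2 − α = −1641/820 − (−2) = −1641/820 + 2 = −1/820, so |u_2 − α| = 1/820.
|u_1 − α|² = 1/100.
Ratio = (1/820) / (1/100) = 5/41.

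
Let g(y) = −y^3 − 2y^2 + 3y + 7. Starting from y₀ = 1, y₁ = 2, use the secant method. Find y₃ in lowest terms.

g(1) = 7, g(2) = −3. y₂ = 2 − (−3)·(2 − 1)/((−3) − 7) = 17/10.
g(2) = −3, g(17/10) = 1407/1000. y₃ = (17/10) − (1407/1000)·((17/10) − 2)/((1407/1000) − (−3)) = 2638/1469.

2638/1469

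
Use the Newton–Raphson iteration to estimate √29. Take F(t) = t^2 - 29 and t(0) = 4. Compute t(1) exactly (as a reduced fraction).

45/8

F'(t) = 2t.
F(4) = -13, F'(4) = 8, so t(1) = 4 - (-13)/8 = 45/8.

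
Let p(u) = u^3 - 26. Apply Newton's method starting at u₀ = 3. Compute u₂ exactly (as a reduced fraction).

767879/259200

p'(u) = 3u^2.
p(3) = 1, p'(3) = 27, so u₁ = 3 - 1/27 = 80/27.
p(80/27) = 242/19683, p'(80/27) = 6400/243, so u₂ = (80/27) - (242/19683)/(6400/243) = 767879/259200.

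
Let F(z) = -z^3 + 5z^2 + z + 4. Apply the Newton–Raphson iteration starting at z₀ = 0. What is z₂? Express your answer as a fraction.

-68/29

F'(z) = -3z^2 + 10z + 1.
F(0) = 4, F'(0) = 1, so z₁ = 0 - 4/1 = -4.
F(-4) = 144, F'(-4) = -87, so z₂ = (-4) - 144/(-87) = -68/29.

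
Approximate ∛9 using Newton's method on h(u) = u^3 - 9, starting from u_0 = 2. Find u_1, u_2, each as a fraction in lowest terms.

u_1 = 25/12, u_2 = 23401/11250

h'(u) = 3u^2.
h(2) = -1, h'(2) = 12, so u_1 = 2 - (-1)/12 = 25/12.
h(25/12) = 73/1728, h'(25/12) = 625/48, so u_2 = (25/12) - (73/1728)/(625/48) = 23401/11250.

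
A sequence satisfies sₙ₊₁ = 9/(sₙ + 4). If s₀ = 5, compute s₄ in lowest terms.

s₁ = 9/(5 + 4) = 1.
s₂ = 9/(1 + 4) = 9/5.
s₃ = 9/(9/5 + 4) = 45/29.
s₄ = 9/(45/29 + 4) = 261/161.

261/161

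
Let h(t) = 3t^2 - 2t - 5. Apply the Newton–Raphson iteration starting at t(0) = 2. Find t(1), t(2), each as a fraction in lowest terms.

t(1) = 17/10, t(2) = 1367/820

h'(t) = 6t - 2.
h(2) = 3, h'(2) = 10, so t(1) = 2 - 3/10 = 17/10.
h(17/10) = 27/100, h'(17/10) = 41/5, so t(2) = (17/10) - (27/100)/(41/5) = 1367/820.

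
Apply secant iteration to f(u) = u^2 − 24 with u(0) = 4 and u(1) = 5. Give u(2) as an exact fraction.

f(4) = −8, f(5) = 1. u(2) = 5 − 1·(5 − 4)/(1 − (−8)) = 44/9.

44/9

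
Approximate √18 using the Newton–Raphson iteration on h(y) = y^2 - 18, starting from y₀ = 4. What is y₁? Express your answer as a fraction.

h'(y) = 2y.
h(4) = -2, h'(4) = 8, so y₁ = 4 - (-2)/8 = 17/4.

17/4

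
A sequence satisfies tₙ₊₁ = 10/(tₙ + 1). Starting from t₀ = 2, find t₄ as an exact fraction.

t₁ = 10/(2 + 1) = 10/3.
t₂ = 10/(10/3 + 1) = 30/13.
t₃ = 10/(30/13 + 1) = 130/43.
t₄ = 10/(130/43 + 1) = 430/173.

430/173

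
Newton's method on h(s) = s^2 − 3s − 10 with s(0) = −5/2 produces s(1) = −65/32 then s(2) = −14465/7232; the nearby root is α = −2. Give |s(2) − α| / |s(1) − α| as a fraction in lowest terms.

1/226

s(1) − α = −65/32 − (−2) = −65/32 + 2 = −1/32, so |s(1) − α| = 1/32.
s(2) − α = −14465/7232 − (−2) = −14465/7232 + 2 = −1/7232, so |s(2) − α| = 1/7232.
Ratio = (1/7232) / (1/32) = 1/226.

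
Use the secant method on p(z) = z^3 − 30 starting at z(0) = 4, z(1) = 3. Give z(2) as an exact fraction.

114/37

p(4) = 34, p(3) = −3. z(2) = 3 − (−3)·(3 − 4)/((−3) − 34) = 114/37.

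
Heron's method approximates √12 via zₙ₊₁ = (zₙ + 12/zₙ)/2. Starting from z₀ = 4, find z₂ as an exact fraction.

z₁ = (4 + 12/4)/2 = 7/2.
z₂ = (7/2 + 12/(7/2))/2 = 97/28.

97/28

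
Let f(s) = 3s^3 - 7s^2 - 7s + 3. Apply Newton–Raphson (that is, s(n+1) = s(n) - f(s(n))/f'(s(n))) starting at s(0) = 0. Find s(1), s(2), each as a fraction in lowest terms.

s(1) = 3/7, s(2) = 327/973

f'(s) = 9s^2 - 14s - 7.
f(0) = 3, f'(0) = -7, so s(1) = 0 - 3/(-7) = 3/7.
f(3/7) = -360/343, f'(3/7) = -556/49, so s(2) = (3/7) - (-360/343)/(-556/49) = 327/973.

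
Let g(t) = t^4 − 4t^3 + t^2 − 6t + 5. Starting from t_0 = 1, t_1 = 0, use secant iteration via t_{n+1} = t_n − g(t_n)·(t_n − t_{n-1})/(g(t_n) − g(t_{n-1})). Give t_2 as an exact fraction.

g(1) = −3, g(0) = 5. t_2 = 0 − 5·(0 − 1)/(5 − (−3)) = 5/8.

5/8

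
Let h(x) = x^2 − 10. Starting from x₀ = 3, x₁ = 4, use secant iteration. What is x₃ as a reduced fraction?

h(3) = −1, h(4) = 6. x₂ = 4 − 6·(4 − 3)/(6 − (−1)) = 22/7.
h(4) = 6, h(22/7) = −6/49. x₃ = (22/7) − (−6/49)·((22/7) − 4)/((−6/49) − 6) = 79/25.

79/25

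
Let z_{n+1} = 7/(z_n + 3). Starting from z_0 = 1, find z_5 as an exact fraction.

z_1 = 7/(1 + 3) = 7/4.
z_2 = 7/(7/4 + 3) = 28/19.
z_3 = 7/(28/19 + 3) = 133/85.
z_4 = 7/(133/85 + 3) = 595/388.
z_5 = 7/(595/388 + 3) = 2716/1759.

2716/1759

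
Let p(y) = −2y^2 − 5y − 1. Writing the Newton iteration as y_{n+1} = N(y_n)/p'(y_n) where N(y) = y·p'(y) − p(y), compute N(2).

p'(y) = −4y − 5.
N(y) = y·p'(y) − p(y) = y·(−4y − 5) − (−2y^2 − 5y − 1) = −2y^2 + 1.
N(2) = −7.

−7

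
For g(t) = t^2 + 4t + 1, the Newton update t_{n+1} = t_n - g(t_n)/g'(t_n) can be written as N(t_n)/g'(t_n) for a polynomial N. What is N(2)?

g'(t) = 2t + 4.
N(t) = t·g'(t) - g(t) = t·(2t + 4) - (t^2 + 4t + 1) = t^2 - 1.
N(2) = 3.

3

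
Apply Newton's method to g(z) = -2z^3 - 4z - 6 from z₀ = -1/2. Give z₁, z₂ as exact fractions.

g'(z) = -6z^2 - 4.
g(-1/2) = -15/4, g'(-1/2) = -11/2, so z₁ = (-1/2) - (-15/4)/(-11/2) = -13/11.
g(-13/11) = 2700/1331, g'(-13/11) = -1498/121, so z₂ = (-13/11) - (2700/1331)/(-1498/121) = -8387/8239.

z₁ = -13/11, z₂ = -8387/8239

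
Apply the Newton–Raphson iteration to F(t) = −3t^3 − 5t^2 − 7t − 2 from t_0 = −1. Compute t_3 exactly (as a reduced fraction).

−8062/22559

F'(t) = −9t^2 − 10t − 7.
F(−1) = 3, F'(−1) = −6, so t_1 = (−1) − 3/(−6) = −1/2.
F(−1/2) = 5/8, F'(−1/2) = −17/4, so t_2 = (−1/2) − (5/8)/(−17/4) = −6/17.
F(−6/17) = −100/4913, F'(−6/17) = −1327/289, so t_3 = (−6/17) − (−100/4913)/(−1327/289) = −8062/22559.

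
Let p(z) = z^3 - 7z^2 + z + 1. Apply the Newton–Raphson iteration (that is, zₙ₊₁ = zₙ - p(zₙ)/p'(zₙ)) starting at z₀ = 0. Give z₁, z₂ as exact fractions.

p'(z) = 3z^2 - 14z + 1.
p(0) = 1, p'(0) = 1, so z₁ = 0 - 1/1 = -1.
p(-1) = -8, p'(-1) = 18, so z₂ = (-1) - (-8)/18 = -5/9.

z₁ = -1, z₂ = -5/9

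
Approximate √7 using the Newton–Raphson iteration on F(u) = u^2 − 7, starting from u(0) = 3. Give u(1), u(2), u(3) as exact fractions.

u(1) = 8/3, u(2) = 127/48, u(3) = 32257/12192

F'(u) = 2u.
F(3) = 2, F'(3) = 6, so u(1) = 3 − 2/6 = 8/3.
F(8/3) = 1/9, F'(8/3) = 16/3, so u(2) = (8/3) − (1/9)/(16/3) = 127/48.
F(127/48) = 1/2304, F'(127/48) = 127/24, so u(3) = (127/48) − (1/2304)/(127/24) = 32257/12192.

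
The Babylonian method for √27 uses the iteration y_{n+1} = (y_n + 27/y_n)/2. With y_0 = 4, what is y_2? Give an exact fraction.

y_1 = (4 + 27/4)/2 = 43/8.
y_2 = (43/8 + 27/(43/8))/2 = 3577/688.

3577/688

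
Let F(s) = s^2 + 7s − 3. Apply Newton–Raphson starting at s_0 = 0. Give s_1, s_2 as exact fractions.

s_1 = 3/7, s_2 = 156/385

F'(s) = 2s + 7.
F(0) = −3, F'(0) = 7, so s_1 = 0 − (−3)/7 = 3/7.
F(3/7) = 9/49, F'(3/7) = 55/7, so s_2 = (3/7) − (9/49)/(55/7) = 156/385.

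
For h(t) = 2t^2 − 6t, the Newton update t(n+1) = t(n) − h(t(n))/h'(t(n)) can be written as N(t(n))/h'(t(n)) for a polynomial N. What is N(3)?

h'(t) = 4t − 6.
N(t) = t·h'(t) − h(t) = t·(4t − 6) − (2t^2 − 6t) = 2t^2.
N(3) = 18.

18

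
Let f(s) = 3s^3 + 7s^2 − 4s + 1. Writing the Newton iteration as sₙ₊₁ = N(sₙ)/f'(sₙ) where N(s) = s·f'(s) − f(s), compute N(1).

12

f'(s) = 9s^2 + 14s − 4.
N(s) = s·f'(s) − f(s) = s·(9s^2 + 14s − 4) − (3s^3 + 7s^2 − 4s + 1) = 6s^3 + 7s^2 − 1.
N(1) = 12.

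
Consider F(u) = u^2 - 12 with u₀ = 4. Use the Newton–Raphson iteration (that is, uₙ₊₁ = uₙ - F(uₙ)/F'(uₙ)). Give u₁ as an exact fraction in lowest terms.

F'(u) = 2u.
F(4) = 4, F'(4) = 8, so u₁ = 4 - 4/8 = 7/2.

7/2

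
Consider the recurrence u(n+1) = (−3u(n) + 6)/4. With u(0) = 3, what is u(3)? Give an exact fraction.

−3/64

u(1) = (−3·3 + 6)/4 = −3/4.
u(2) = (−3·(−3/4) + 6)/4 = 33/16.
u(3) = (−3·(33/16) + 6)/4 = −3/64.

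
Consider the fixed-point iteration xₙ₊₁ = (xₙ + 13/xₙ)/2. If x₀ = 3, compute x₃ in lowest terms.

x₁ = (3 + 13/3)/2 = 11/3.
x₂ = (11/3 + 13/(11/3))/2 = 119/33.
x₃ = (119/33 + 13/(119/33))/2 = 14159/3927.

14159/3927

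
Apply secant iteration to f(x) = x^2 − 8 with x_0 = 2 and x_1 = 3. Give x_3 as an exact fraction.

f(2) = −4, f(3) = 1. x_2 = 3 − 1·(3 − 2)/(1 − (−4)) = 14/5.
f(3) = 1, f(14/5) = −4/25. x_3 = (14/5) − (−4/25)·((14/5) − 3)/((−4/25) − 1) = 82/29.

82/29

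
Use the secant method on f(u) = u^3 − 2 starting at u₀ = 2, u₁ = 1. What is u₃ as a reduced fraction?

f(2) = 6, f(1) = −1. u₂ = 1 − (−1)·(1 − 2)/((−1) − 6) = 8/7.
f(1) = −1, f(8/7) = −174/343. u₃ = (8/7) − (−174/343)·((8/7) − 1)/((−174/343) − (−1)) = 218/169.

218/169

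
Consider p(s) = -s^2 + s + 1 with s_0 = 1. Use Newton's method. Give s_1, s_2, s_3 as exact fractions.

s_1 = 2, s_2 = 5/3, s_3 = 34/21

p'(s) = -2s + 1.
p(1) = 1, p'(1) = -1, so s_1 = 1 - 1/(-1) = 2.
p(2) = -1, p'(2) = -3, so s_2 = 2 - (-1)/(-3) = 5/3.
p(5/3) = -1/9, p'(5/3) = -7/3, so s_3 = (5/3) - (-1/9)/(-7/3) = 34/21.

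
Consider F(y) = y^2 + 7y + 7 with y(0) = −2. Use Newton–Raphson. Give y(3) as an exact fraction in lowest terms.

−139/115

F'(y) = 2y + 7.
F(−2) = −3, F'(−2) = 3, so y(1) = (−2) − (−3)/3 = −1.
F(−1) = 1, F'(−1) = 5, so y(2) = (−1) − 1/5 = −6/5.
F(−6/5) = 1/25, F'(−6/5) = 23/5, so y(3) = (−6/5) − (1/25)/(23/5) = −139/115.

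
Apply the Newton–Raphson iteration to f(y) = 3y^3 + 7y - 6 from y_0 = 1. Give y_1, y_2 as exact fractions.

y_1 = 3/4, y_2 = 273/386

f'(y) = 9y^2 + 7.
f(1) = 4, f'(1) = 16, so y_1 = 1 - 4/16 = 3/4.
f(3/4) = 33/64, f'(3/4) = 193/16, so y_2 = (3/4) - (33/64)/(193/16) = 273/386.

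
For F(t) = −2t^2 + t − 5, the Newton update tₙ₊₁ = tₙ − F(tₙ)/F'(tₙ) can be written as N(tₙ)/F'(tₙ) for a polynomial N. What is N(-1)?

F'(t) = −4t + 1.
N(t) = t·F'(t) − F(t) = t·(−4t + 1) − (−2t^2 + t − 5) = −2t^2 + 5.
N(-1) = 3.

3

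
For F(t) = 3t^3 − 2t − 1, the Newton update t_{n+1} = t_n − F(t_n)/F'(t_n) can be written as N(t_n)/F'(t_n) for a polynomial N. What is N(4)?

F'(t) = 9t^2 − 2.
N(t) = t·F'(t) − F(t) = t·(9t^2 − 2) − (3t^3 − 2t − 1) = 6t^3 + 1.
N(4) = 385.

385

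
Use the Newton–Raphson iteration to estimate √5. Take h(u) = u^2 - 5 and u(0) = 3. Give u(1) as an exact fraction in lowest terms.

7/3

h'(u) = 2u.
h(3) = 4, h'(3) = 6, so u(1) = 3 - 4/6 = 7/3.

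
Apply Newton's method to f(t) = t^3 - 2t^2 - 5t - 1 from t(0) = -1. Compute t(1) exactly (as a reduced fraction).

f'(t) = 3t^2 - 4t - 5.
f(-1) = 1, f'(-1) = 2, so t(1) = (-1) - 1/2 = -3/2.

-3/2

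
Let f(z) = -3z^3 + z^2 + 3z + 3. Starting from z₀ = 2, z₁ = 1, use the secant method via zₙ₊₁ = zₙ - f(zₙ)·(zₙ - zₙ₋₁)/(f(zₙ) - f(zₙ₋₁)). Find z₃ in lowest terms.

194/119

f(2) = -11, f(1) = 4. z₂ = 1 - 4·(1 - 2)/(4 - (-11)) = 19/15.
f(1) = 4, f(19/15) = 2596/1125. z₃ = (19/15) - (2596/1125)·((19/15) - 1)/((2596/1125) - 4) = 194/119.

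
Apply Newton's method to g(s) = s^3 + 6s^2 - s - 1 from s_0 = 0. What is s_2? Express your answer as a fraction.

-1/2

g'(s) = 3s^2 + 12s - 1.
g(0) = -1, g'(0) = -1, so s_1 = 0 - (-1)/(-1) = -1.
g(-1) = 5, g'(-1) = -10, so s_2 = (-1) - 5/(-10) = -1/2.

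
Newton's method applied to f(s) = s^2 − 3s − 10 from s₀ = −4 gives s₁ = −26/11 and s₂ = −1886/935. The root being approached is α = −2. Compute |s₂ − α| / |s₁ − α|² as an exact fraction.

s₁ − α = −26/11 − (−2) = −26/11 + 2 = −4/11, so |s₁ − α| = 4/11.
s₂ − α = −1886/935 − (−2) = −1886/935 + 2 = −16/935, so |s₂ − α| = 16/935.
|s₁ − α|² = 16/121.
Ratio = (16/935) / (16/121) = 11/85.

11/85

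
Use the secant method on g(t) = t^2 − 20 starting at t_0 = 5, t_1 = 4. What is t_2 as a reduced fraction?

g(5) = 5, g(4) = −4. t_2 = 4 − (−4)·(4 − 5)/((−4) − 5) = 40/9.

40/9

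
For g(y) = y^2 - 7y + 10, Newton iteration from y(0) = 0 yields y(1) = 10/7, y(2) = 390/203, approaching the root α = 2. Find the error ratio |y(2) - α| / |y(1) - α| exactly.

4/29

y(1) - α = 10/7 - 2 = -4/7, so |y(1) - α| = 4/7.
y(2) - α = 390/203 - 2 = -16/203, so |y(2) - α| = 16/203.
Ratio = (16/203) / (4/7) = 4/29.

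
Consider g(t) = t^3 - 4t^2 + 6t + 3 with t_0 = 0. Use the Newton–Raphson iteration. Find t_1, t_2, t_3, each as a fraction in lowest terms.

g'(t) = 3t^2 - 8t + 6.
g(0) = 3, g'(0) = 6, so t_1 = 0 - 3/6 = -1/2.
g(-1/2) = -9/8, g'(-1/2) = 43/4, so t_2 = (-1/2) - (-9/8)/(43/4) = -17/43.
g(-17/43) = -4698/79507, g'(-17/43) = 17809/1849, so t_3 = (-17/43) - (-4698/79507)/(17809/1849) = -298055/765787.

t_1 = -1/2, t_2 = -17/43, t_3 = -298055/765787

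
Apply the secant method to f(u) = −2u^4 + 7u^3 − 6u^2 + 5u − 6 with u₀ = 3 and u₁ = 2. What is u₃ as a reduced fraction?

9294/1985

f(3) = −18, f(2) = 4. u₂ = 2 − 4·(2 − 3)/(4 − (−18)) = 24/11.
f(2) = 4, f(24/11) = 54594/14641. u₃ = (24/11) − (54594/14641)·((24/11) − 2)/((54594/14641) − 4) = 9294/1985.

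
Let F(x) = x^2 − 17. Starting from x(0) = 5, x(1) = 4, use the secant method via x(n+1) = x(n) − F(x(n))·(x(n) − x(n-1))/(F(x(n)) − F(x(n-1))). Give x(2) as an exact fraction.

37/9

F(5) = 8, F(4) = −1. x(2) = 4 − (−1)·(4 − 5)/((−1) − 8) = 37/9.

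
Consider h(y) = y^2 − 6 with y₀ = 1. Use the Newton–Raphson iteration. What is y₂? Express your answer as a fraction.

h'(y) = 2y.
h(1) = −5, h'(1) = 2, so y₁ = 1 − (−5)/2 = 7/2.
h(7/2) = 25/4, h'(7/2) = 7, so y₂ = (7/2) − (25/4)/7 = 73/28.

73/28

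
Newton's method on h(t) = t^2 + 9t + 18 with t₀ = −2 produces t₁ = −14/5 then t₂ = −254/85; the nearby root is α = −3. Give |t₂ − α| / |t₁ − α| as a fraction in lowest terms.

t₁ − α = −14/5 − (−3) = −14/5 + 3 = 1/5, so |t₁ − α| = 1/5.
t₂ − α = −254/85 − (−3) = −254/85 + 3 = 1/85, so |t₂ − α| = 1/85.
Ratio = (1/85) / (1/5) = 1/17.

1/17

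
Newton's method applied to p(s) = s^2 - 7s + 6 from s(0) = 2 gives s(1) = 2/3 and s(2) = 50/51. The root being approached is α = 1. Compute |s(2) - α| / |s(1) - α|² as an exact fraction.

3/17

s(1) - α = 2/3 - 1 = -1/3, so |s(1) - α| = 1/3.
s(2) - α = 50/51 - 1 = -1/51, so |s(2) - α| = 1/51.
|s(1) - α|² = 1/9.
Ratio = (1/51) / (1/9) = 3/17.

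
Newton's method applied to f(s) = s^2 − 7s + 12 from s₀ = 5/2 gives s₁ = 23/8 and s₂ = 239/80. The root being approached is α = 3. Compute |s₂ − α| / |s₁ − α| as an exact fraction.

s₁ − α = 23/8 − 3 = −1/8, so |s₁ − α| = 1/8.
s₂ − α = 239/80 − 3 = −1/80, so |s₂ − α| = 1/80.
Ratio = (1/80) / (1/8) = 1/10.

1/10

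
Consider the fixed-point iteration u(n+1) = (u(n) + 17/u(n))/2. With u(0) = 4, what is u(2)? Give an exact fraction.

u(1) = (4 + 17/4)/2 = 33/8.
u(2) = (33/8 + 17/(33/8))/2 = 2177/528.

2177/528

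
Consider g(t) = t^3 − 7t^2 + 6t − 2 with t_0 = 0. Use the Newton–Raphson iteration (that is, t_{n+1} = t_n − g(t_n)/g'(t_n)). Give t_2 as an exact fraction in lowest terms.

7/9

g'(t) = 3t^2 − 14t + 6.
g(0) = −2, g'(0) = 6, so t_1 = 0 − (−2)/6 = 1/3.
g(1/3) = −20/27, g'(1/3) = 5/3, so t_2 = (1/3) − (−20/27)/(5/3) = 7/9.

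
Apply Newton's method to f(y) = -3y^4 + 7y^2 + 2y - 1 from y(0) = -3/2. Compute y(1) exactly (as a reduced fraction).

f'(y) = -12y^3 + 14y + 2.
f(-3/2) = -55/16, f'(-3/2) = 43/2, so y(1) = (-3/2) - (-55/16)/(43/2) = -461/344.

-461/344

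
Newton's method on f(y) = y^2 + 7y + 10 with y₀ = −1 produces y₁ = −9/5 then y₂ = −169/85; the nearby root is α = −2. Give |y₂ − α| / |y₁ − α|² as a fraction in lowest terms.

y₁ − α = −9/5 − (−2) = −9/5 + 2 = 1/5, so |y₁ − α| = 1/5.
y₂ − α = −169/85 − (−2) = −169/85 + 2 = 1/85, so |y₂ − α| = 1/85.
|y₁ − α|² = 1/25.
Ratio = (1/85) / (1/25) = 5/17.

5/17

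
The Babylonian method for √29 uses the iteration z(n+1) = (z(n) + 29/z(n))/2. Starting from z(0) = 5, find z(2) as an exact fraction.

727/135

z(1) = (5 + 29/5)/2 = 27/5.
z(2) = (27/5 + 29/(27/5))/2 = 727/135.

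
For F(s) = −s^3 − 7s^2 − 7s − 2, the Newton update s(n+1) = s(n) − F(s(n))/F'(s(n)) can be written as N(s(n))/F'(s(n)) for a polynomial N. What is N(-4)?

18

F'(s) = −3s^2 − 14s − 7.
N(s) = s·F'(s) − F(s) = s·(−3s^2 − 14s − 7) − (−s^3 − 7s^2 − 7s − 2) = −2s^3 − 7s^2 + 2.
N(-4) = 18.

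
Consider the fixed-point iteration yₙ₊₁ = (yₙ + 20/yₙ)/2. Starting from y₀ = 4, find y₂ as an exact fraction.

y₁ = (4 + 20/4)/2 = 9/2.
y₂ = (9/2 + 20/(9/2))/2 = 161/36.

161/36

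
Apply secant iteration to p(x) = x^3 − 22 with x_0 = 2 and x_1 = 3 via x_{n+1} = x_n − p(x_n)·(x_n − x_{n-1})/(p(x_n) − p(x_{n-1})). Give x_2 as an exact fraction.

52/19

p(2) = −14, p(3) = 5. x_2 = 3 − 5·(3 − 2)/(5 − (−14)) = 52/19.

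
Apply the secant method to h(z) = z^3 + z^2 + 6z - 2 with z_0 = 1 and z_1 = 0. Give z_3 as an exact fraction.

32/101

h(1) = 6, h(0) = -2. z_2 = 0 - (-2)·(0 - 1)/((-2) - 6) = 1/4.
h(0) = -2, h(1/4) = -27/64. z_3 = (1/4) - (-27/64)·((1/4) - 0)/((-27/64) - (-2)) = 32/101.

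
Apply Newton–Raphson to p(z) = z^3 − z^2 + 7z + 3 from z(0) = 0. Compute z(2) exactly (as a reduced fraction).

p'(z) = 3z^2 − 2z + 7.
p(0) = 3, p'(0) = 7, so z(1) = 0 − 3/7 = −3/7.
p(−3/7) = −90/343, p'(−3/7) = 412/49, so z(2) = (−3/7) − (−90/343)/(412/49) = −573/1442.

−573/1442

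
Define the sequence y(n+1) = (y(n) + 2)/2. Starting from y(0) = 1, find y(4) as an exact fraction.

y(1) = (1 + 2)/2 = 3/2.
y(2) = ((3/2) + 2)/2 = 7/4.
y(3) = ((7/4) + 2)/2 = 15/8.
y(4) = ((15/8) + 2)/2 = 31/16.

31/16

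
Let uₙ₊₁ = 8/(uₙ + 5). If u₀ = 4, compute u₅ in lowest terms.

16872/13241

u₁ = 8/(4 + 5) = 8/9.
u₂ = 8/(8/9 + 5) = 72/53.
u₃ = 8/(72/53 + 5) = 424/337.
u₄ = 8/(424/337 + 5) = 2696/2109.
u₅ = 8/(2696/2109 + 5) = 16872/13241.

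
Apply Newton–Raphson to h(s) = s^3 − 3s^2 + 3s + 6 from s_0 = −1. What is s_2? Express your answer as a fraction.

−8693/9522

h'(s) = 3s^2 − 6s + 3.
h(−1) = −1, h'(−1) = 12, so s_1 = (−1) − (−1)/12 = −11/12.
h(−11/12) = −71/1728, h'(−11/12) = 529/48, so s_2 = (−11/12) − (−71/1728)/(529/48) = −8693/9522.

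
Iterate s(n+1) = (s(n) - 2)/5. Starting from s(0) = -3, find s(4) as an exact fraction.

-63/125

s(1) = ((-3) - 2)/5 = -1.
s(2) = ((-1) - 2)/5 = -3/5.
s(3) = ((-3/5) - 2)/5 = -13/25.
s(4) = ((-13/25) - 2)/5 = -63/125.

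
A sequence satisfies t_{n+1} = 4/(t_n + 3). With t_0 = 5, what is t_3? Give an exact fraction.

t_1 = 4/(5 + 3) = 1/2.
t_2 = 4/(1/2 + 3) = 8/7.
t_3 = 4/(8/7 + 3) = 28/29.

28/29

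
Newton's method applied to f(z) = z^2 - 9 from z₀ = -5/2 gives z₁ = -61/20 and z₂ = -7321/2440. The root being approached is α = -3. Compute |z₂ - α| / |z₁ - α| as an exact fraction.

1/122

z₁ - α = -61/20 - (-3) = -61/20 + 3 = -1/20, so |z₁ - α| = 1/20.
z₂ - α = -7321/2440 - (-3) = -7321/2440 + 3 = -1/2440, so |z₂ - α| = 1/2440.
Ratio = (1/2440) / (1/20) = 1/122.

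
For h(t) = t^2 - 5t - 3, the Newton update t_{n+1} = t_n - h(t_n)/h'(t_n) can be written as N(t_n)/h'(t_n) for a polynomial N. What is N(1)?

4

h'(t) = 2t - 5.
N(t) = t·h'(t) - h(t) = t·(2t - 5) - (t^2 - 5t - 3) = t^2 + 3.
N(1) = 4.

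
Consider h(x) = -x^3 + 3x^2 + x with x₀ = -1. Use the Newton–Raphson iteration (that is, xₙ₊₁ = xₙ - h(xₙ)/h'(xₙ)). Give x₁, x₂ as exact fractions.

x₁ = -5/8, x₂ = -425/1004

h'(x) = -3x^2 + 6x + 1.
h(-1) = 3, h'(-1) = -8, so x₁ = (-1) - 3/(-8) = -5/8.
h(-5/8) = 405/512, h'(-5/8) = -251/64, so x₂ = (-5/8) - (405/512)/(-251/64) = -425/1004.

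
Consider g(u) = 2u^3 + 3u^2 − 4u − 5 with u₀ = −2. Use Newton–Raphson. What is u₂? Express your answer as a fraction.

g'(u) = 6u^2 + 6u − 4.
g(−2) = −1, g'(−2) = 8, so u₁ = (−2) − (−1)/8 = −15/8.
g(−15/8) = −35/256, g'(−15/8) = 187/32, so u₂ = (−15/8) − (−35/256)/(187/32) = −1385/748.

−1385/748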